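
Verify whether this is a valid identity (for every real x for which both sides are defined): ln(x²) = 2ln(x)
Claim: ln(x²) = 2ln(x).
Reasoning: The right side requires x > 0. For x > 0, x² = (e^(ln x))² = e^(2ln x), so ln(x²) = 2ln(x). (For x < 0 the right side is undefined, so those values are outside the claim.)
So the two sides agree for every real x for which both sides are defined.

Conclusion: Yes, this is an identity.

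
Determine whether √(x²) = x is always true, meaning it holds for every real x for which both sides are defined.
Claim: √(x²) = x.
Test a specific point where both sides are defined: x = -1.
LHS = √(x²) ≈ 1.0000
RHS = x ≈ -1.0000
Since 1.0000 ≠ -1.0000, the equation fails at this point, so it cannot hold for every real x for which both sides are defined.
√(x²) = |x|, which differs from x whenever x < 0 (both sides are defined for every real x).

Conclusion: No, this is NOT an identity.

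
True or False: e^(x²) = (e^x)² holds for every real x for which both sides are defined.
Claim: e^(x²) = (e^x)².
Test a specific point where both sides are defined: x = -3.
LHS = e^(x²) ≈ 8103.0839
RHS = (e^x)² ≈ 0.0025
Since 8103.0839 ≠ 0.0025, the equation fails at this point, so it cannot hold for every real x for which both sides are defined.
(e^x)² = e^(2x), and 2x ≠ x² in general.

Conclusion: False.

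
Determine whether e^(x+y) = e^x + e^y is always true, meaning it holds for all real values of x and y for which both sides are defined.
No, this is NOT an identity.

Claim: e^(x+y) = e^x + e^y.
Test a specific point where both sides are defined: x = 4, y = 1/2.
LHS = e^(x+y) ≈ 90.0171
RHS = e^x + e^y ≈ 56.2469
Since 90.0171 ≠ 56.2469, the equation fails at this point, so it cannot hold for all real values of x and y for which both sides are defined.
The correct rule is e^(x+y) = e^x · e^y (a product, not a sum).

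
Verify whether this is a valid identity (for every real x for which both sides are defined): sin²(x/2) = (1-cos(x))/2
Yes, this is an identity.

Claim: sin²(x/2) = (1-cos(x))/2.
Reasoning: Use cos(2θ) = 1 - 2sin²θ with θ = x/2: cos(x) = 1 - 2sin²(x/2). Solving for sin²(x/2) gives (1 - cos(x))/2.
So the two sides agree for every real x for which both sides are defined.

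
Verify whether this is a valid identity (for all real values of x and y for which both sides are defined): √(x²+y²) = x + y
No, this is NOT an identity.

Claim: √(x²+y²) = x + y.
Test a specific point where both sides are defined: x = 5, y = -3.
LHS = √(x²+y²) ≈ 5.8310
RHS = x + y ≈ 2.0000
Since 5.8310 ≠ 2.0000, the equation fails at this point, so it cannot hold for all real values of x and y for which both sides are defined.
(x+y)² = x² + 2xy + y², not x² + y², so the square root does not split this way.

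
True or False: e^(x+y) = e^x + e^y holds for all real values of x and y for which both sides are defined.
False.

Claim: e^(x+y) = e^x + e^y.
Test a specific point where both sides are defined: x = 1/2, y = -2.
LHS = e^(x+y) ≈ 0.2231
RHS = e^x + e^y ≈ 1.7841
Since 0.2231 ≠ 1.7841, the equation fails at this point, so it cannot hold for all real values of x and y for which both sides are defined.
The correct rule is e^(x+y) = e^x · e^y (a product, not a sum).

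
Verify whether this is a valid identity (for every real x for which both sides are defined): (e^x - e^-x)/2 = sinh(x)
Yes, this is an identity.

Claim: (e^x - e^-x)/2 = sinh(x).
Reasoning: This is exactly the definition of the hyperbolic sine: sinh(x) := (e^x - e^-x)/2.
So the two sides agree for every real x for which both sides are defined.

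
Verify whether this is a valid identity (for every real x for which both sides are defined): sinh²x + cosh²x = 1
No, this is NOT an identity.

Claim: sinh²x + cosh²x = 1.
Test a specific point where both sides are defined: x = -3.
LHS = sinh²x + cosh²x ≈ 201.7156
RHS = 1 ≈ 1.0000
Since 201.7156 ≠ 1.0000, the equation fails at this point, so it cannot hold for every real x for which both sides are defined.
The correct hyperbolic identity is cosh²x - sinh²x = 1 (a difference); the sum sinh²x + cosh²x equals cosh(2x).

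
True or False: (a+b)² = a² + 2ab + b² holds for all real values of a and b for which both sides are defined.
Claim: (a+b)² = a² + 2ab + b².
Reasoning: Expand: (a+b)² = (a+b)(a+b) = a·a + a·b + b·a + b·b = a² + 2ab + b².
So the two sides agree for all real values of a and b for which both sides are defined.

Conclusion: True.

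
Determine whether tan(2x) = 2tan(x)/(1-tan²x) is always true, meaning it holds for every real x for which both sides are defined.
Yes, this is an identity.

Claim: tan(2x) = 2tan(x)/(1-tan²x).
Reasoning: tan(2x) = sin(2x)/cos(2x) = 2sin(x)cos(x) / (cos²x - sin²x). Divide numerator and denominator by cos²x: 2tan(x) / (1 - tan²x).
So the two sides agree for every real x for which both sides are defined.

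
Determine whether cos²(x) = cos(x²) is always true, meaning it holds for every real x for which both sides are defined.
Claim: cos²(x) = cos(x²).
Test a specific point where both sides are defined: x = π/2.
LHS = cos²(x) ≈ 0.0000
RHS = cos(x²) ≈ -0.7812
Since 0.0000 ≠ -0.7812, the equation fails at this point, so it cannot hold for every real x for which both sides are defined.
cos²(x) means (cos x)², squaring the output; cos(x²) squares the input. These are different functions.

Conclusion: No, this is NOT an identity.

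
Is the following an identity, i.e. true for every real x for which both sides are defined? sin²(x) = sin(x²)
No, this is NOT an identity.

Claim: sin²(x) = sin(x²).
Test a specific point where both sides are defined: x = π/6.
LHS = sin²(x) ≈ 0.2500
RHS = sin(x²) ≈ 0.2707
Since 0.2500 ≠ 0.2707, the equation fails at this point, so it cannot hold for every real x for which both sides are defined.
sin²(x) means (sin x)², squaring the output; sin(x²) squares the input. These are different functions.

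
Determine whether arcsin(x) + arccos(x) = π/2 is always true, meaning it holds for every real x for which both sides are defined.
Claim: arcsin(x) + arccos(x) = π/2.
Reasoning: Both sides are defined for -1 ≤ x ≤ 1. Let θ = arcsin(x), so sin θ = x and θ ∈ [-π/2, π/2]. Then cos(π/2 - θ) = sin θ = x and π/2 - θ ∈ [0, π], which is exactly the range of arccos, so arccos(x) = π/2 - θ. Adding: arcsin(x) + arccos(x) = θ + (π/2 - θ) = π/2.
So the two sides agree for every real x for which both sides are defined.

Conclusion: Yes, this is an identity.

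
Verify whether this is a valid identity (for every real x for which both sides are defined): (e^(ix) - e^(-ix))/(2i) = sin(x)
Yes, this is an identity.

Claim: (e^(ix) - e^(-ix))/(2i) = sin(x).
Reasoning: By Euler's formula e^(ix) = cos(x) + i·sin(x) and e^(-ix) = cos(x) - i·sin(x). Subtracting cancels the cosine terms: e^(ix) - e^(-ix) = 2i·sin(x); divide by 2i.
So the two sides agree for every real x for which both sides are defined.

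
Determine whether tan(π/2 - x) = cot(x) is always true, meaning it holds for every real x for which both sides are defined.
Yes, this is an identity.

Claim: tan(π/2 - x) = cot(x).
Reasoning: tan(π/2 - x) = sin(π/2 - x)/cos(π/2 - x) = cos(x)/sin(x) = cot(x), using the cofunction identities sin(π/2 - x) = cos(x) and cos(π/2 - x) = sin(x).
So the two sides agree for every real x for which both sides are defined.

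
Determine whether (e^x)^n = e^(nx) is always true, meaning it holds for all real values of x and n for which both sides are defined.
Claim: (e^x)^n = e^(nx).
Reasoning: e^x is a positive real number, and for a positive base B and real exponent n, B^n = e^(n·ln B). With B = e^x, ln B = x, so (e^x)^n = e^(n·x).
So the two sides agree for all real values of x and n for which both sides are defined.

Conclusion: Yes, this is an identity.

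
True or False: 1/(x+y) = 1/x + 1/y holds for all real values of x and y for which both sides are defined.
Claim: 1/(x+y) = 1/x + 1/y.
Test a specific point where both sides are defined: x = 1, y = -2.
LHS = 1/(x+y) ≈ -1.0000
RHS = 1/x + 1/y ≈ 0.5000
Since -1.0000 ≠ 0.5000, the equation fails at this point, so it cannot hold for all real values of x and y for which both sides are defined.
1/x + 1/y = (x+y)/(xy), which is not 1/(x+y).

Conclusion: False.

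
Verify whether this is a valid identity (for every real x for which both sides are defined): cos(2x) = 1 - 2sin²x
Claim: cos(2x) = 1 - 2sin²x.
Reasoning: cos(2x) = cos²x - sin²x. Replace cos²x by 1 - sin²x: (1 - sin²x) - sin²x = 1 - 2sin²x.
So the two sides agree for every real x for which both sides are defined.

Conclusion: Yes, this is an identity.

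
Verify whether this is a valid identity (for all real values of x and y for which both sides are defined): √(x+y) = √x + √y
No, this is NOT an identity.

Claim: √(x+y) = √x + √y.
Test a specific point where both sides are defined: x = 3, y = 1.
LHS = √(x+y) ≈ 2.0000
RHS = √x + √y ≈ 2.7321
Since 2.0000 ≠ 2.7321, the equation fails at this point, so it cannot hold for all real values of x and y for which both sides are defined.
Squaring the right side gives x + 2√(xy) + y, not x + y.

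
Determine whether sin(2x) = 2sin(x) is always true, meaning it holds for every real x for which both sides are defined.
No, this is NOT an identity.

Claim: sin(2x) = 2sin(x).
Test a specific point where both sides are defined: x = 3π/4.
LHS = sin(2x) ≈ -1.0000
RHS = 2sin(x) ≈ 1.4142
Since -1.0000 ≠ 1.4142, the equation fails at this point, so it cannot hold for every real x for which both sides are defined.
The correct double-angle formula is sin(2x) = 2sin(x)cos(x).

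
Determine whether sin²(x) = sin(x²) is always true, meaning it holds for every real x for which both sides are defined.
No, this is NOT an identity.

Claim: sin²(x) = sin(x²).
Test a specific point where both sides are defined: x = 3π/4.
LHS = sin²(x) ≈ 0.5000
RHS = sin(x²) ≈ -0.6680
Since 0.5000 ≠ -0.6680, the equation fails at this point, so it cannot hold for every real x for which both sides are defined.
sin²(x) means (sin x)², squaring the output; sin(x²) squares the input. These are different functions.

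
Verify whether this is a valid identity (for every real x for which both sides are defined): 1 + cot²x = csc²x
Claim: 1 + cot²x = csc²x.
Reasoning: Start from sin²x + cos²x = 1 and divide every term by sin²x (allowed wherever cot x and csc x are defined): 1 + cot²x = 1/sin²x = csc²x.
So the two sides agree for every real x for which both sides are defined.

Conclusion: Yes, this is an identity.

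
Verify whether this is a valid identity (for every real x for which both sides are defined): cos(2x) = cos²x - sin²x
Yes, this is an identity.

Claim: cos(2x) = cos²x - sin²x.
Reasoning: Put y = x in the addition formula cos(x+y) = cos(x)cos(y) - sin(x)sin(y): cos(2x) = cos²x - sin²x.
So the two sides agree for every real x for which both sides are defined.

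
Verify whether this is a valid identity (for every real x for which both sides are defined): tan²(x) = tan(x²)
Claim: tan²(x) = tan(x²).
Test a specific point where both sides are defined: x = -π/3.
LHS = tan²(x) ≈ 3.0000
RHS = tan(x²) ≈ 1.9485
Since 3.0000 ≠ 1.9485, the equation fails at this point, so it cannot hold for every real x for which both sides are defined.
tan²(x) means (tan x)², squaring the output; tan(x²) squares the input. These are different functions.

Conclusion: No, this is NOT an identity.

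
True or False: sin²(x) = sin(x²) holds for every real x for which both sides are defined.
False.

Claim: sin²(x) = sin(x²).
Test a specific point where both sides are defined: x = -π/2.
LHS = sin²(x) ≈ 1.0000
RHS = sin(x²) ≈ 0.6243
Since 1.0000 ≠ 0.6243, the equation fails at this point, so it cannot hold for every real x for which both sides are defined.
sin²(x) means (sin x)², squaring the output; sin(x²) squares the input. These are different functions.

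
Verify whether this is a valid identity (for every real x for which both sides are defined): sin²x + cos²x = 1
Yes, this is an identity.

Claim: sin²x + cos²x = 1.
Reasoning: The point (cos x, sin x) lies on the unit circle X² + Y² = 1, so cos²x + sin²x = 1 for every real x.
So the two sides agree for every real x for which both sides are defined.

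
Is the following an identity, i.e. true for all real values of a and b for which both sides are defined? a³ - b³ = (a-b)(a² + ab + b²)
Claim: a³ - b³ = (a-b)(a² + ab + b²).
Reasoning: Expand the right side: (a-b)(a² + ab + b²) = a³ + a²b + ab² - a²b - ab² - b³ = a³ - b³ (the middle terms cancel in pairs).
So the two sides agree for all real values of a and b for which both sides are defined.

Conclusion: Yes, this is an identity.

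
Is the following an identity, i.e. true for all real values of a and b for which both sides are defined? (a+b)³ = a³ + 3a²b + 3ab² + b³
Claim: (a+b)³ = a³ + 3a²b + 3ab² + b³.
Reasoning: (a+b)³ = (a+b)(a+b)² = (a+b)(a² + 2ab + b²) = a³ + 2a²b + ab² + a²b + 2ab² + b³ = a³ + 3a²b + 3ab² + b³.
So the two sides agree for all real values of a and b for which both sides are defined.

Conclusion: Yes, this is an identity.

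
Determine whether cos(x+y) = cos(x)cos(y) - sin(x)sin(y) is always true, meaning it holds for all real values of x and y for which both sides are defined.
Claim: cos(x+y) = cos(x)cos(y) - sin(x)sin(y).
Reasoning: By Euler's formula e^(i(x+y)) = e^(ix)·e^(iy) = (cos x + i·sin x)(cos y + i·sin y). The real part of the left side is cos(x+y); the real part of the product is cos(x)cos(y) - sin(x)sin(y) (since i·i = -1).
So the two sides agree for all real values of x and y for which both sides are defined.

Conclusion: Yes, this is an identity.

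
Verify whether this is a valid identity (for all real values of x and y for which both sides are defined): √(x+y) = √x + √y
Claim: √(x+y) = √x + √y.
Test a specific point where both sides are defined: x = 5, y = 1/2.
LHS = √(x+y) ≈ 2.3452
RHS = √x + √y ≈ 2.9432
Since 2.3452 ≠ 2.9432, the equation fails at this point, so it cannot hold for all real values of x and y for which both sides are defined.
Squaring the right side gives x + 2√(xy) + y, not x + y.

Conclusion: No, this is NOT an identity.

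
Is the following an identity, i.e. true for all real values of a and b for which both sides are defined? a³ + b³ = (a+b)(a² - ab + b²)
Yes, this is an identity.

Claim: a³ + b³ = (a+b)(a² - ab + b²).
Reasoning: Expand the right side: (a+b)(a² - ab + b²) = a³ - a²b + ab² + a²b - ab² + b³ = a³ + b³ (the middle terms cancel in pairs).
So the two sides agree for all real values of a and b for which both sides are defined.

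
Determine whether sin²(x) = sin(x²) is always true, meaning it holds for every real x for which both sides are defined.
No, this is NOT an identity.

Claim: sin²(x) = sin(x²).
Test a specific point where both sides are defined: x = -π/6.
LHS = sin²(x) ≈ 0.2500
RHS = sin(x²) ≈ 0.2707
Since 0.2500 ≠ 0.2707, the equation fails at this point, so it cannot hold for every real x for which both sides are defined.
sin²(x) means (sin x)², squaring the output; sin(x²) squares the input. These are different functions.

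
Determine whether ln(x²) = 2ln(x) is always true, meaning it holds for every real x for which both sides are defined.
Claim: ln(x²) = 2ln(x).
Reasoning: The right side requires x > 0. For x > 0, x² = (e^(ln x))² = e^(2ln x), so ln(x²) = 2ln(x). (For x < 0 the right side is undefined, so those values are outside the claim.)
So the two sides agree for every real x for which both sides are defined.

Conclusion: Yes, this is an identity.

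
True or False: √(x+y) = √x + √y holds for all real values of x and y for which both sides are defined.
Claim: √(x+y) = √x + √y.
Test a specific point where both sides are defined: x = 3/2, y = 1.
LHS = √(x+y) ≈ 1.5811
RHS = √x + √y ≈ 2.2247
Since 1.5811 ≠ 2.2247, the equation fails at this point, so it cannot hold for all real values of x and y for which both sides are defined.
Squaring the right side gives x + 2√(xy) + y, not x + y.

Conclusion: False.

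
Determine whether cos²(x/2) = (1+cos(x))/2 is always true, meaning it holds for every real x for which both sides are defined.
Yes, this is an identity.

Claim: cos²(x/2) = (1+cos(x))/2.
Reasoning: Use cos(2θ) = 2cos²θ - 1 with θ = x/2: cos(x) = 2cos²(x/2) - 1. Solving for cos²(x/2) gives (1 + cos(x))/2.
So the two sides agree for every real x for which both sides are defined.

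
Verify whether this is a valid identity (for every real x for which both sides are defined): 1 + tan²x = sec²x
Yes, this is an identity.

Claim: 1 + tan²x = sec²x.
Reasoning: Start from sin²x + cos²x = 1 and divide every term by cos²x (allowed wherever tan x and sec x are defined): tan²x + 1 = 1/cos²x = sec²x.
So the two sides agree for every real x for which both sides are defined.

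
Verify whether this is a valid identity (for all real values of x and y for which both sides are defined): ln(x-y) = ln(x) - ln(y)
Claim: ln(x-y) = ln(x) - ln(y).
Test a specific point where both sides are defined: x = 3, y = 2.
LHS = ln(x-y) ≈ 0.0000
RHS = ln(x) - ln(y) ≈ 0.4055
Since 0.0000 ≠ 0.4055, the equation fails at this point, so it cannot hold for all real values of x and y for which both sides are defined.
ln(x) - ln(y) = ln(x/y), not ln(x-y).

Conclusion: No, this is NOT an identity.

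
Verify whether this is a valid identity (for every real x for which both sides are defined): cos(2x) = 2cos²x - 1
Claim: cos(2x) = 2cos²x - 1.
Reasoning: cos(2x) = cos²x - sin²x. Replace sin²x by 1 - cos²x: cos²x - (1 - cos²x) = 2cos²x - 1.
So the two sides agree for every real x for which both sides are defined.

Conclusion: Yes, this is an identity.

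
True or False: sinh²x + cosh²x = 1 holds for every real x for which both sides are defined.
Claim: sinh²x + cosh²x = 1.
Test a specific point where both sides are defined: x = 1/2.
LHS = sinh²x + cosh²x ≈ 1.5431
RHS = 1 ≈ 1.0000
Since 1.5431 ≠ 1.0000, the equation fails at this point, so it cannot hold for every real x for which both sides are defined.
The correct hyperbolic identity is cosh²x - sinh²x = 1 (a difference); the sum sinh²x + cosh²x equals cosh(2x).

Conclusion: False.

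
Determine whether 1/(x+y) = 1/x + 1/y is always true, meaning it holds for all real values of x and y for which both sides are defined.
No, this is NOT an identity.

Claim: 1/(x+y) = 1/x + 1/y.
Test a specific point where both sides are defined: x = 4, y = 1/2.
LHS = 1/(x+y) ≈ 0.2222
RHS = 1/x + 1/y ≈ 2.2500
Since 0.2222 ≠ 2.2500, the equation fails at this point, so it cannot hold for all real values of x and y for which both sides are defined.
1/x + 1/y = (x+y)/(xy), which is not 1/(x+y).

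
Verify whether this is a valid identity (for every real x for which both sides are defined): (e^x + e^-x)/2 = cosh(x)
Yes, this is an identity.

Claim: (e^x + e^-x)/2 = cosh(x).
Reasoning: This is exactly the definition of the hyperbolic cosine: cosh(x) := (e^x + e^-x)/2.
So the two sides agree for every real x for which both sides are defined.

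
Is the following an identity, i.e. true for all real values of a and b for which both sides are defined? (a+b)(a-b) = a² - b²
Yes, this is an identity.

Claim: (a+b)(a-b) = a² - b².
Reasoning: Expand: (a+b)(a-b) = a² - ab + ba - b² = a² - b² (the cross terms cancel).
So the two sides agree for all real values of a and b for which both sides are defined.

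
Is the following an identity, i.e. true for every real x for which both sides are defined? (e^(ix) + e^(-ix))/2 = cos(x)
Yes, this is an identity.

Claim: (e^(ix) + e^(-ix))/2 = cos(x).
Reasoning: By Euler's formula e^(ix) = cos(x) + i·sin(x) and e^(-ix) = cos(x) - i·sin(x). Adding cancels the sine terms: e^(ix) + e^(-ix) = 2cos(x); divide by 2.
So the two sides agree for every real x for which both sides are defined.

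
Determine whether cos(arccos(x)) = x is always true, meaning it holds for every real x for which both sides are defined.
Yes, this is an identity.

Claim: cos(arccos(x)) = x.
Reasoning: For -1 ≤ x ≤ 1 (where arccos is defined), arccos(x) is by definition an angle whose cosine equals x. Taking the cosine of that angle returns x. (Note the other order, arccos(cos x) = x, is NOT an identity.)
So the two sides agree for every real x for which both sides are defined.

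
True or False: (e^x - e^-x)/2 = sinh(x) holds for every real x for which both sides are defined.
True.

Claim: (e^x - e^-x)/2 = sinh(x).
Reasoning: This is exactly the definition of the hyperbolic sine: sinh(x) := (e^x - e^-x)/2.
So the two sides agree for every real x for which both sides are defined.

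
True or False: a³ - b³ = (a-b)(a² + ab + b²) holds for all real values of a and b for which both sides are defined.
True.

Claim: a³ - b³ = (a-b)(a² + ab + b²).
Reasoning: Expand the right side: (a-b)(a² + ab + b²) = a³ + a²b + ab² - a²b - ab² - b³ = a³ - b³ (the middle terms cancel in pairs).
So the two sides agree for all real values of a and b for which both sides are defined.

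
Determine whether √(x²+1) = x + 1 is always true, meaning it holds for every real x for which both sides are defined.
No, this is NOT an identity.

Claim: √(x²+1) = x + 1.
Test a specific point where both sides are defined: x = -2.
LHS = √(x²+1) ≈ 2.2361
RHS = x + 1 ≈ -1.0000
Since 2.2361 ≠ -1.0000, the equation fails at this point, so it cannot hold for every real x for which both sides are defined.
(x+1)² = x² + 2x + 1 ≠ x² + 1 unless x = 0.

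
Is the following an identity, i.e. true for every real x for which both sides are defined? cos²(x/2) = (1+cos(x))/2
Yes, this is an identity.

Claim: cos²(x/2) = (1+cos(x))/2.
Reasoning: Use cos(2θ) = 2cos²θ - 1 with θ = x/2: cos(x) = 2cos²(x/2) - 1. Solving for cos²(x/2) gives (1 + cos(x))/2.
So the two sides agree for every real x for which both sides are defined.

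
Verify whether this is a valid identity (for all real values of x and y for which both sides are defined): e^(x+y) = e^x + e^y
No, this is NOT an identity.

Claim: e^(x+y) = e^x + e^y.
Test a specific point where both sides are defined: x = 2, y = -3.
LHS = e^(x+y) ≈ 0.3679
RHS = e^x + e^y ≈ 7.4388
Since 0.3679 ≠ 7.4388, the equation fails at this point, so it cannot hold for all real values of x and y for which both sides are defined.
The correct rule is e^(x+y) = e^x · e^y (a product, not a sum).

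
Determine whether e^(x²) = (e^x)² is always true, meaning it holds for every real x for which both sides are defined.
Claim: e^(x²) = (e^x)².
Test a specific point where both sides are defined: x = -2.
LHS = e^(x²) ≈ 54.5982
RHS = (e^x)² ≈ 0.0183
Since 54.5982 ≠ 0.0183, the equation fails at this point, so it cannot hold for every real x for which both sides are defined.
(e^x)² = e^(2x), and 2x ≠ x² in general.

Conclusion: No, this is NOT an identity.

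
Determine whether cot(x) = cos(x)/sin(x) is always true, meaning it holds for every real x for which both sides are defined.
Claim: cot(x) = cos(x)/sin(x).
Reasoning: cot(x) is defined as 1/tan(x) = 1/(sin(x)/cos(x)) = cos(x)/sin(x), wherever sin(x) ≠ 0.
So the two sides agree for every real x for which both sides are defined.

Conclusion: Yes, this is an identity.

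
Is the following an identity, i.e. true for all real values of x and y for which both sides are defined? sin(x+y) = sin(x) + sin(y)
Claim: sin(x+y) = sin(x) + sin(y).
Test a specific point where both sides are defined: x = π/6, y = 2π/3.
LHS = sin(x+y) ≈ 0.5000
RHS = sin(x) + sin(y) ≈ 1.3660
Since 0.5000 ≠ 1.3660, the equation fails at this point, so it cannot hold for all real values of x and y for which both sides are defined.
The correct expansion is sin(x+y) = sin(x)cos(y) + cos(x)sin(y); sine is not additive.

Conclusion: No, this is NOT an identity.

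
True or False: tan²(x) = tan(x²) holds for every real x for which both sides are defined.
False.

Claim: tan²(x) = tan(x²).
Test a specific point where both sides are defined: x = 3π/4.
LHS = tan²(x) ≈ 1.0000
RHS = tan(x²) ≈ -0.8977
Since 1.0000 ≠ -0.8977, the equation fails at this point, so it cannot hold for every real x for which both sides are defined.
tan²(x) means (tan x)², squaring the output; tan(x²) squares the input. These are different functions.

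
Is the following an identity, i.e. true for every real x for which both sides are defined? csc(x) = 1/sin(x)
Yes, this is an identity.

Claim: csc(x) = 1/sin(x).
Reasoning: csc(x) is by definition the reciprocal of sin(x), wherever sin(x) ≠ 0.
So the two sides agree for every real x for which both sides are defined.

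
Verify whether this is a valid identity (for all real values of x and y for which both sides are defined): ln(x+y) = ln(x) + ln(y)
No, this is NOT an identity.

Claim: ln(x+y) = ln(x) + ln(y).
Test a specific point where both sides are defined: x = 3/2, y = 5.
LHS = ln(x+y) ≈ 1.8718
RHS = ln(x) + ln(y) ≈ 2.0149
Since 1.8718 ≠ 2.0149, the equation fails at this point, so it cannot hold for all real values of x and y for which both sides are defined.
ln(x) + ln(y) = ln(xy), not ln(x+y).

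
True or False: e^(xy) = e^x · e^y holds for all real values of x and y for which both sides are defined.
Claim: e^(xy) = e^x · e^y.
Test a specific point where both sides are defined: x = 3, y = 1.
LHS = e^(xy) ≈ 20.0855
RHS = e^x · e^y ≈ 54.5982
Since 20.0855 ≠ 54.5982, the equation fails at this point, so it cannot hold for all real values of x and y for which both sides are defined.
e^x · e^y = e^(x+y), not e^(xy).

Conclusion: False.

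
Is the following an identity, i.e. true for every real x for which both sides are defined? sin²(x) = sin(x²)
No, this is NOT an identity.

Claim: sin²(x) = sin(x²).
Test a specific point where both sides are defined: x = -π/6.
LHS = sin²(x) ≈ 0.2500
RHS = sin(x²) ≈ 0.2707
Since 0.2500 ≠ 0.2707, the equation fails at this point, so it cannot hold for every real x for which both sides are defined.
sin²(x) means (sin x)², squaring the output; sin(x²) squares the input. These are different functions.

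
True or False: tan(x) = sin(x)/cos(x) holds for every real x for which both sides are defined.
True.

Claim: tan(x) = sin(x)/cos(x).
Reasoning: For an angle x whose terminal point on the unit circle is (cos x, sin x), tan(x) is defined as the ratio (second coordinate)/(first coordinate) = sin(x)/cos(x), wherever cos(x) ≠ 0.
So the two sides agree for every real x for which both sides are defined.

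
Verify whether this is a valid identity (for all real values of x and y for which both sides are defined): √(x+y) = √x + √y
No, this is NOT an identity.

Claim: √(x+y) = √x + √y.
Test a specific point where both sides are defined: x = 3/2, y = 5.
LHS = √(x+y) ≈ 2.5495
RHS = √x + √y ≈ 3.4608
Since 2.5495 ≠ 3.4608, the equation fails at this point, so it cannot hold for all real values of x and y for which both sides are defined.
Squaring the right side gives x + 2√(xy) + y, not x + y.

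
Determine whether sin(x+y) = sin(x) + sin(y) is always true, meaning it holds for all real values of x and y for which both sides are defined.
Claim: sin(x+y) = sin(x) + sin(y).
Test a specific point where both sides are defined: x = 3π/4, y = 2π/3.
LHS = sin(x+y) ≈ -0.9659
RHS = sin(x) + sin(y) ≈ 1.5731
Since -0.9659 ≠ 1.5731, the equation fails at this point, so it cannot hold for all real values of x and y for which both sides are defined.
The correct expansion is sin(x+y) = sin(x)cos(y) + cos(x)sin(y); sine is not additive.

Conclusion: No, this is NOT an identity.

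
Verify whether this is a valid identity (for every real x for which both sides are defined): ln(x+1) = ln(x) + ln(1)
No, this is NOT an identity.

Claim: ln(x+1) = ln(x) + ln(1).
Test a specific point where both sides are defined: x = 3.
LHS = ln(x+1) ≈ 1.3863
RHS = ln(x) + ln(1) ≈ 1.0986
Since 1.3863 ≠ 1.0986, the equation fails at this point, so it cannot hold for every real x for which both sides are defined.
ln(1) = 0, so the right side is just ln(x), which differs from ln(x+1).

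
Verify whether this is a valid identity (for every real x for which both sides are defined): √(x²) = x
Claim: √(x²) = x.
Test a specific point where both sides are defined: x = -1.
LHS = √(x²) ≈ 1.0000
RHS = x ≈ -1.0000
Since 1.0000 ≠ -1.0000, the equation fails at this point, so it cannot hold for every real x for which both sides are defined.
√(x²) = |x|, which differs from x whenever x < 0 (both sides are defined for every real x).

Conclusion: No, this is NOT an identity.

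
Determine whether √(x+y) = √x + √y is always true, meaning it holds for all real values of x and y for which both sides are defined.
No, this is NOT an identity.

Claim: √(x+y) = √x + √y.
Test a specific point where both sides are defined: x = 1/2, y = 2.
LHS = √(x+y) ≈ 1.5811
RHS = √x + √y ≈ 2.1213
Since 1.5811 ≠ 2.1213, the equation fails at this point, so it cannot hold for all real values of x and y for which both sides are defined.
Squaring the right side gives x + 2√(xy) + y, not x + y.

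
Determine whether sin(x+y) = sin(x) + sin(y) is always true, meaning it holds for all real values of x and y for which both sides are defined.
No, this is NOT an identity.

Claim: sin(x+y) = sin(x) + sin(y).
Test a specific point where both sides are defined: x = π/2, y = π.
LHS = sin(x+y) ≈ -1.0000
RHS = sin(x) + sin(y) ≈ 1.0000
Since -1.0000 ≠ 1.0000, the equation fails at this point, so it cannot hold for all real values of x and y for which both sides are defined.
The correct expansion is sin(x+y) = sin(x)cos(y) + cos(x)sin(y); sine is not additive.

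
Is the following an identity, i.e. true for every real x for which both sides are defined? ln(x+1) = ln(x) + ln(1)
Claim: ln(x+1) = ln(x) + ln(1).
Test a specific point where both sides are defined: x = 4.
LHS = ln(x+1) ≈ 1.6094
RHS = ln(x) + ln(1) ≈ 1.3863
Since 1.6094 ≠ 1.3863, the equation fails at this point, so it cannot hold for every real x for which both sides are defined.
ln(1) = 0, so the right side is just ln(x), which differs from ln(x+1).

Conclusion: No, this is NOT an identity.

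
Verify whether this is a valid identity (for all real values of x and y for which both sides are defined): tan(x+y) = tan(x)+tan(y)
No, this is NOT an identity.

Claim: tan(x+y) = tan(x)+tan(y).
Test a specific point where both sides are defined: x = -π/4, y = π/6.
LHS = tan(x+y) ≈ -0.2679
RHS = tan(x)+tan(y) ≈ -0.4226
Since -0.2679 ≠ -0.4226, the equation fails at this point, so it cannot hold for all real values of x and y for which both sides are defined.
The correct formula is tan(x+y) = (tan(x) + tan(y))/(1 - tan(x)tan(y)).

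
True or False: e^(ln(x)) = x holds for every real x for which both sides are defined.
Claim: e^(ln(x)) = x.
Reasoning: For x > 0, ln(x) is by definition the exponent p such that e^p = x. Raising e to that exponent therefore returns x: e^(ln x) = x.
So the two sides agree for every real x for which both sides are defined.

Conclusion: True.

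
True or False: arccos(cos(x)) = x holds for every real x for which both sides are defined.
False.

Claim: arccos(cos(x)) = x.
Test a specific point where both sides are defined: x = -π/3.
LHS = arccos(cos(x)) ≈ 1.0472
RHS = x ≈ -1.0472
Since 1.0472 ≠ -1.0472, the equation fails at this point, so it cannot hold for every real x for which both sides are defined.
arccos only returns values in [0, π], so arccos(cos(x)) = x holds only for x in that interval, not for all real x.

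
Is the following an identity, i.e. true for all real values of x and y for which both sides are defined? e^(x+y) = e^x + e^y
Claim: e^(x+y) = e^x + e^y.
Test a specific point where both sides are defined: x = 1/2, y = 4.
LHS = e^(x+y) ≈ 90.0171
RHS = e^x + e^y ≈ 56.2469
Since 90.0171 ≠ 56.2469, the equation fails at this point, so it cannot hold for all real values of x and y for which both sides are defined.
The correct rule is e^(x+y) = e^x · e^y (a product, not a sum).

Conclusion: No, this is NOT an identity.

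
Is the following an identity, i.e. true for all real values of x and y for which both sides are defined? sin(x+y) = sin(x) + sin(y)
Claim: sin(x+y) = sin(x) + sin(y).
Test a specific point where both sides are defined: x = -π/6, y = 2π/3.
LHS = sin(x+y) ≈ 1.0000
RHS = sin(x) + sin(y) ≈ 0.3660
Since 1.0000 ≠ 0.3660, the equation fails at this point, so it cannot hold for all real values of x and y for which both sides are defined.
The correct expansion is sin(x+y) = sin(x)cos(y) + cos(x)sin(y); sine is not additive.

Conclusion: No, this is NOT an identity.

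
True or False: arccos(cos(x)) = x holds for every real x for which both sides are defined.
False.

Claim: arccos(cos(x)) = x.
Test a specific point where both sides are defined: x = -π/4.
LHS = arccos(cos(x)) ≈ 0.7854
RHS = x ≈ -0.7854
Since 0.7854 ≠ -0.7854, the equation fails at this point, so it cannot hold for every real x for which both sides are defined.
arccos only returns values in [0, π], so arccos(cos(x)) = x holds only for x in that interval, not for all real x.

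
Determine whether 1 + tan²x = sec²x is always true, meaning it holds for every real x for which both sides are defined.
Yes, this is an identity.

Claim: 1 + tan²x = sec²x.
Reasoning: Start from sin²x + cos²x = 1 and divide every term by cos²x (allowed wherever tan x and sec x are defined): tan²x + 1 = 1/cos²x = sec²x.
So the two sides agree for every real x for which both sides are defined.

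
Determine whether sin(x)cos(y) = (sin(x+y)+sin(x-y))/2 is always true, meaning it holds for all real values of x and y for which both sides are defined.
Yes, this is an identity.

Claim: sin(x)cos(y) = (sin(x+y)+sin(x-y))/2.
Reasoning: sin(x+y) = sin(x)cos(y) + cos(x)sin(y) and sin(x-y) = sin(x)cos(y) - cos(x)sin(y). Adding, sin(x+y) + sin(x-y) = 2sin(x)cos(y); divide by 2.
So the two sides agree for all real values of x and y for which both sides are defined.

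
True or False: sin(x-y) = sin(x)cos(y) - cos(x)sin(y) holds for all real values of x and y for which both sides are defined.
Claim: sin(x-y) = sin(x)cos(y) - cos(x)sin(y).
Reasoning: Replace y by -y in sin(x+y) = sin(x)cos(y) + cos(x)sin(y) and use cos(-y) = cos(y), sin(-y) = -sin(y): sin(x-y) = sin(x)cos(y) - cos(x)sin(y).
So the two sides agree for all real values of x and y for which both sides are defined.

Conclusion: True.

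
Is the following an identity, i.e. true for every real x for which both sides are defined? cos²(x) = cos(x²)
No, this is NOT an identity.

Claim: cos²(x) = cos(x²).
Test a specific point where both sides are defined: x = π/6.
LHS = cos²(x) ≈ 0.7500
RHS = cos(x²) ≈ 0.9627
Since 0.7500 ≠ 0.9627, the equation fails at this point, so it cannot hold for every real x for which both sides are defined.
cos²(x) means (cos x)², squaring the output; cos(x²) squares the input. These are different functions.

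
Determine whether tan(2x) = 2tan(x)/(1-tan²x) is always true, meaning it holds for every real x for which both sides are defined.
Claim: tan(2x) = 2tan(x)/(1-tan²x).
Reasoning: tan(2x) = sin(2x)/cos(2x) = 2sin(x)cos(x) / (cos²x - sin²x). Divide numerator and denominator by cos²x: 2tan(x) / (1 - tan²x).
So the two sides agree for every real x for which both sides are defined.

Conclusion: Yes, this is an identity.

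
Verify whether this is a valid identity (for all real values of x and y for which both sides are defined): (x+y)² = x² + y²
Claim: (x+y)² = x² + y².
Test a specific point where both sides are defined: x = 3/2, y = 1.
LHS = (x+y)² ≈ 6.2500
RHS = x² + y² ≈ 3.2500
Since 6.2500 ≠ 3.2500, the equation fails at this point, so it cannot hold for all real values of x and y for which both sides are defined.
The correct expansion is (x+y)² = x² + 2xy + y²; the cross term 2xy is missing.

Conclusion: No, this is NOT an identity.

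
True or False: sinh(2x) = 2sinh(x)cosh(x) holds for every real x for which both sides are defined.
True.

Claim: sinh(2x) = 2sinh(x)cosh(x).
Reasoning: 2sinh(x)cosh(x) = 2 · (e^x - e^-x)/2 · (e^x + e^-x)/2 = (e^(2x) - e^(-2x))/2 = sinh(2x).
So the two sides agree for every real x for which both sides are defined.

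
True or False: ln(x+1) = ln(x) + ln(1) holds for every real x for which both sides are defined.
Claim: ln(x+1) = ln(x) + ln(1).
Test a specific point where both sides are defined: x = 1.
LHS = ln(x+1) ≈ 0.6931
RHS = ln(x) + ln(1) ≈ 0.0000
Since 0.6931 ≠ 0.0000, the equation fails at this point, so it cannot hold for every real x for which both sides are defined.
ln(1) = 0, so the right side is just ln(x), which differs from ln(x+1).

Conclusion: False.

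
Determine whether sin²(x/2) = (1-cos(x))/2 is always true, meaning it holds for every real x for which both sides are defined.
Claim: sin²(x/2) = (1-cos(x))/2.
Reasoning: Use cos(2θ) = 1 - 2sin²θ with θ = x/2: cos(x) = 1 - 2sin²(x/2). Solving for sin²(x/2) gives (1 - cos(x))/2.
So the two sides agree for every real x for which both sides are defined.

Conclusion: Yes, this is an identity.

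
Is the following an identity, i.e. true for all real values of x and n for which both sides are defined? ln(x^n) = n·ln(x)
Claim: ln(x^n) = n·ln(x).
Reasoning: The right side requires x > 0. For x > 0, x^n = (e^(ln x))^n = e^(n·ln x), so taking ln of both sides gives ln(x^n) = n·ln(x).
So the two sides agree for all real values of x and n for which both sides are defined.

Conclusion: Yes, this is an identity.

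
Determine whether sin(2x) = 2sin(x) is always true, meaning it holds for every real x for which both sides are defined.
No, this is NOT an identity.

Claim: sin(2x) = 2sin(x).
Test a specific point where both sides are defined: x = π/6.
LHS = sin(2x) ≈ 0.8660
RHS = 2sin(x) ≈ 1.0000
Since 0.8660 ≠ 1.0000, the equation fails at this point, so it cannot hold for every real x for which both sides are defined.
The correct double-angle formula is sin(2x) = 2sin(x)cos(x).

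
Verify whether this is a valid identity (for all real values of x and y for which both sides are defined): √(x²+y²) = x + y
No, this is NOT an identity.

Claim: √(x²+y²) = x + y.
Test a specific point where both sides are defined: x = 2, y = 1/2.
LHS = √(x²+y²) ≈ 2.0616
RHS = x + y ≈ 2.5000
Since 2.0616 ≠ 2.5000, the equation fails at this point, so it cannot hold for all real values of x and y for which both sides are defined.
(x+y)² = x² + 2xy + y², not x² + y², so the square root does not split this way.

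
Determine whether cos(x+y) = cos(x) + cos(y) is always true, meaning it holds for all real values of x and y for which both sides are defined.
Claim: cos(x+y) = cos(x) + cos(y).
Test a specific point where both sides are defined: x = 3π/4, y = -π/3.
LHS = cos(x+y) ≈ 0.2588
RHS = cos(x) + cos(y) ≈ -0.2071
Since 0.2588 ≠ -0.2071, the equation fails at this point, so it cannot hold for all real values of x and y for which both sides are defined.
The correct expansion is cos(x+y) = cos(x)cos(y) - sin(x)sin(y); cosine is not additive.

Conclusion: No, this is NOT an identity.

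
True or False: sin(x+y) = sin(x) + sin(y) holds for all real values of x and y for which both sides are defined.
Claim: sin(x+y) = sin(x) + sin(y).
Test a specific point where both sides are defined: x = 2π/3, y = π/3.
LHS = sin(x+y) ≈ 0.0000
RHS = sin(x) + sin(y) ≈ 1.7321
Since 0.0000 ≠ 1.7321, the equation fails at this point, so it cannot hold for all real values of x and y for which both sides are defined.
The correct expansion is sin(x+y) = sin(x)cos(y) + cos(x)sin(y); sine is not additive.

Conclusion: False.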